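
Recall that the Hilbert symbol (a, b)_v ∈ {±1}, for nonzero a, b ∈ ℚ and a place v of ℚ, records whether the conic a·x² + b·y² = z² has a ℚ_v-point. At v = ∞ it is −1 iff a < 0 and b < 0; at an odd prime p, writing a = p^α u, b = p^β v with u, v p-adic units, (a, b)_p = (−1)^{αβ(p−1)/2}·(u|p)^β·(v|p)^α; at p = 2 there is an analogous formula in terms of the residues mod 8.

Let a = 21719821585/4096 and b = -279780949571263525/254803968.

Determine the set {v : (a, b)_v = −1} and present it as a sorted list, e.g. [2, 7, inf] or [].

[5, 11, 29, 37]

(a, b) ≡ (385, -247863) mod (ℚ^×)²; places V = {2, 3, 5, 7, 11, 29, 37, ∞}.
(a,b)_37: α=2, u≡19; β=3, v≡23 (mod 37); (19|37)=-1, (23|37)=-1; sign (−1)^0·-1^3·-1^2 = -1.
(a,b)_29: α=2, u≡17; β=3, v≡26 (mod 29); (17|29)=-1, (26|29)=-1; sign (−1)^0·-1^3·-1^2 = -1.
(a,b)_5: α=1, u≡2; β=2, v≡3 (mod 5); (2|5)=-1, (3|5)=-1; sign (−1)^0·-1^2·-1^1 = -1.
(a,b)_11: α=1, u≡2; β=1, v≡6 (mod 11); (2|11)=-1, (6|11)=-1; sign (−1)^1·-1^1·-1^1 = -1.
(a,b)_3: α=0, u≡1; β=-5, v≡2 (mod 3); (1|3)=+1, (2|3)=-1; sign (−1)^0·+1^-5·-1^0 = +1.
(a,b)_2: α=-12, β=-20; u≡1, v≡1 (mod 8); ε(u)ε(v)=0·0, αω(v)=-12·0, βω(u)=-20·0; sum ≡ 0  ⇒  +1.
(a,b)_∞: sgn(385)=+, sgn(-247863)=−, so +1.
(a,b)_7: α=3, u≡3; β=7, v≡2 (mod 7); (3|7)=-1, (2|7)=+1; sign (−1)^1·-1^7·+1^3 = +1.
(385, -247863 / ℚ) ramifies at {5, 11, 29, 37}: a division algebra.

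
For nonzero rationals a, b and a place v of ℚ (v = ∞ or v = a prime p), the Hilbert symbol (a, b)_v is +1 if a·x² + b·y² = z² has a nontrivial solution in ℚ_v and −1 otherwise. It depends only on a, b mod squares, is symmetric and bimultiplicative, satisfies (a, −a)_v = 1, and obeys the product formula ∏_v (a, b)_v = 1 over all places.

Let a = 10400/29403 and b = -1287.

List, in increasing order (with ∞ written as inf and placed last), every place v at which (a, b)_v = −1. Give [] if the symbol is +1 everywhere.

Mod squares: a ≡ 78, b ≡ -143. Check v ∈ {∞, 2, 3, 5, 11, 13}.
v=13: a=13^1·(≡2), b=13^1·(≡5) mod 13; (2|13)=-1, (5|13)=-1; (−1)^{1·1·6}·(-1)^1·(-1)^1 = +1.
v=5: a=5^2·(≡2), b=5^0·(≡3) mod 5; (2|5)=-1, (3|5)=-1; (−1)^{2·0·2}·(-1)^0·(-1)^2 = +1.
v=3: a=3^-5·(≡2), b=3^2·(≡1) mod 3; (2|3)=-1, (1|3)=+1; (−1)^{-5·2·1}·(-1)^2·(+1)^-5 = +1.
v=11: a=11^-2·(≡5), b=11^1·(≡4) mod 11; (5|11)=+1, (4|11)=+1; (−1)^{-2·1·5}·(+1)^1·(+1)^-2 = +1.
v=2: v_2(a)=5, v_2(b)=0; units ≡ 7, 1 (mod 8); ε·ε+αω+βω = 1·0+5·0+0·0 ≡ 0  ⇒  (a,b)_2 = +1.
v=∞: 78 > 0 and -143 < 0  ⇒  (a,b)_∞ = +1.
Ram(a, b) = ∅: the form 78·x² + -143·y² − z² is isotropic over every ℚ_v, so by Hasse–Minkowski it is isotropic over ℚ.

[]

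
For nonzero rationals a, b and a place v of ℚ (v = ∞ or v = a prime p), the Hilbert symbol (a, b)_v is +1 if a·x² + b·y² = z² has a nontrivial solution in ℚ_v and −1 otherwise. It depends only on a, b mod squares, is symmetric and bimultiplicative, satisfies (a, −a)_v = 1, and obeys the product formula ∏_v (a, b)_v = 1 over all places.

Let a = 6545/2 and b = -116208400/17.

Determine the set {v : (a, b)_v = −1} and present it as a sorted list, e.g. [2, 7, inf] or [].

[5, 17]

Mod squares: a ≡ 13090, b ≡ -17. Check v ∈ {∞, 2, 5, 7, 11, 17}.
v=7: a=7^1·(≡2), b=7^4·(≡4) mod 7; (2|7)=+1, (4|7)=+1; (−1)^{1·4·3}·(+1)^4·(+1)^1 = +1.
v=5: a=5^1·(≡2), b=5^2·(≡2) mod 5; (2|5)=-1, (2|5)=-1; (−1)^{1·2·2}·(-1)^2·(-1)^1 = -1.
v=∞: 13090 > 0 and -17 < 0  ⇒  (a,b)_∞ = +1.
v=17: a=17^1·(≡14), b=17^-1·(≡13) mod 17; (14|17)=-1, (13|17)=+1; (−1)^{1·-1·8}·(-1)^-1·(+1)^1 = -1.
v=11: a=11^1·(≡6), b=11^2·(≡9) mod 11; (6|11)=-1, (9|11)=+1; (−1)^{1·2·5}·(-1)^2·(+1)^1 = +1.
v=2: v_2(a)=-1, v_2(b)=4; units ≡ 1, 7 (mod 8); ε·ε+αω+βω = 0·1+-1·0+4·0 ≡ 0  ⇒  (a,b)_2 = +1.
Ram(13090, -17) = {5, 17}; no ℚ_5-point on the conic.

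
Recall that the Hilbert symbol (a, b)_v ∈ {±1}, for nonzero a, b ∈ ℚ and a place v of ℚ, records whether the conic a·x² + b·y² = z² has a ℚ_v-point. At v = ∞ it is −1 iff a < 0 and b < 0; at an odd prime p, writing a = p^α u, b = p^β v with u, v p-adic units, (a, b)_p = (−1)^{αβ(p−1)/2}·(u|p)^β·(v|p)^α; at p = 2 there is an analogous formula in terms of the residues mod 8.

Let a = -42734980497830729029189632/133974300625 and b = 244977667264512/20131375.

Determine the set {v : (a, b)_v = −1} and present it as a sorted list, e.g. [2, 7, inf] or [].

Mod squares: a ≡ -23, b ≡ 83435. Check v ∈ {∞, 2, 3, 5, 7, 11, 13, 23, 37, 41, 43}.
v=∞: -23 < 0 and 83435 > 0  ⇒  (a,b)_∞ = +1.
v=23: a=23^3·(≡19), b=23^2·(≡7) mod 23; (19|23)=-1, (7|23)=-1; (−1)^{3·2·11}·(-1)^2·(-1)^3 = -1.
v=7: a=7^2·(≡3), b=7^2·(≡1) mod 7; (3|7)=-1, (1|7)=+1; (−1)^{2·2·3}·(-1)^2·(+1)^2 = +1.
v=5: a=5^-4·(≡3), b=5^-3·(≡2) mod 5; (3|5)=-1, (2|5)=-1; (−1)^{-4·-3·2}·(-1)^-3·(-1)^-4 = -1.
v=13: a=13^4·(≡10), b=13^2·(≡9) mod 13; (10|13)=+1, (9|13)=+1; (−1)^{4·2·6}·(+1)^2·(+1)^4 = +1.
v=3: a=3^2·(≡1), b=3^2·(≡2) mod 3; (1|3)=+1, (2|3)=-1; (−1)^{2·2·1}·(+1)^2·(-1)^2 = +1.
v=43: a=43^2·(≡32), b=43^0·(≡6) mod 43; (32|43)=-1, (6|43)=+1; (−1)^{2·0·21}·(-1)^0·(+1)^2 = +1.
v=2: v_2(a)=16, v_2(b)=12; units ≡ 1, 3 (mod 8); ε·ε+αω+βω = 0·1+16·1+12·0 ≡ 0  ⇒  (a,b)_2 = +1.
v=41: a=41^2·(≡40), b=41^1·(≡14) mod 41; (40|41)=+1, (14|41)=-1; (−1)^{2·1·20}·(+1)^1·(-1)^2 = +1.
v=37: a=37^2·(≡2), b=37^1·(≡19) mod 37; (2|37)=-1, (19|37)=-1; (−1)^{2·1·18}·(-1)^1·(-1)^2 = -1.
v=11: a=11^-8·(≡6), b=11^-5·(≡7) mod 11; (6|11)=-1, (7|11)=-1; (−1)^{-8·-5·5}·(-1)^-5·(-1)^-8 = -1.
|Ram(-23, 83435)| = 4, even; anisotropic at {5, 11, 23, 37}.

[5, 11, 23, 37]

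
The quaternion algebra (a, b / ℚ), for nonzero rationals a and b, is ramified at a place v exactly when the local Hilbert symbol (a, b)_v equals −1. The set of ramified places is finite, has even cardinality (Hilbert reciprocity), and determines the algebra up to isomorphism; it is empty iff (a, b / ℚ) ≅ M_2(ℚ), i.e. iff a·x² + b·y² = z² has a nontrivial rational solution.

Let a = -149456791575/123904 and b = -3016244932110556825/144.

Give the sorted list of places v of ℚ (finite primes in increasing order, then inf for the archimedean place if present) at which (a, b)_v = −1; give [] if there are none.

(a, b) ≡ (-911183, -217) mod (ℚ^×)²; places V = {2, 3, 5, 7, 11, 13, 17, 19, 31, 43, ∞}.
(a,b)_5: α=2, u≡3; β=2, v≡3 (mod 5); (3|5)=-1, (3|5)=-1; sign (−1)^0·-1^2·-1^2 = +1.
(a,b)_13: α=1, u≡7; β=0, v≡10 (mod 13); (7|13)=-1, (10|13)=+1; sign (−1)^0·-1^0·+1^1 = +1.
(a,b)_17: α=1, u≡15; β=0, v≡15 (mod 17); (15|17)=+1, (15|17)=+1; sign (−1)^0·+1^0·+1^1 = +1.
(a,b)_19: α=1, u≡8; β=4, v≡17 (mod 19); (8|19)=-1, (17|19)=+1; sign (−1)^0·-1^4·+1^1 = +1.
(a,b)_43: α=0, u≡39; β=2, v≡14 (mod 43); (39|43)=-1, (14|43)=+1; sign (−1)^0·-1^2·+1^0 = +1.
(a,b)_2: α=-10, β=-4; u≡1, v≡7 (mod 8); ε(u)ε(v)=0·1, αω(v)=-10·0, βω(u)=-4·0; sum ≡ 0  ⇒  +1.
(a,b)_31: α=1, u≡17; β=3, v≡3 (mod 31); (17|31)=-1, (3|31)=-1; sign (−1)^1·-1^3·-1^1 = -1.
(a,b)_3: α=8, u≡1; β=-2, v≡2 (mod 3); (1|3)=+1, (2|3)=-1; sign (−1)^0·+1^-2·-1^8 = +1.
(a,b)_7: α=1, u≡6; β=5, v≡2 (mod 7); (6|7)=-1, (2|7)=+1; sign (−1)^1·-1^5·+1^1 = +1.
(a,b)_∞: sgn(-911183)=−, sgn(-217)=−, so -1.
(a,b)_11: α=-2, u≡8; β=0, v≡3 (mod 11); (8|11)=-1, (3|11)=+1; sign (−1)^0·-1^0·+1^-2 = +1.
|Ram(-911183, -217)| = 2, even; anisotropic at {31, ∞}.

[31, inf]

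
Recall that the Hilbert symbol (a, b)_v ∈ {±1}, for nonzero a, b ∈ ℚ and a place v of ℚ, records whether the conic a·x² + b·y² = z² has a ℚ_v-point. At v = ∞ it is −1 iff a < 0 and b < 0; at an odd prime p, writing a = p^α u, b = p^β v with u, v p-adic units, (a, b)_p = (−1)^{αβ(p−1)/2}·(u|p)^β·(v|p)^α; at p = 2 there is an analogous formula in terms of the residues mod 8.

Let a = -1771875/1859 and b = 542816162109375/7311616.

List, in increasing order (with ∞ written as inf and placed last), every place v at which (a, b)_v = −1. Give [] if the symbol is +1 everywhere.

[2, 3]

Mod squares: a ≡ -385, b ≡ 15. Check v ∈ {∞, 2, 3, 5, 7, 11, 13}.
v=2: v_2(a)=0, v_2(b)=-8; units ≡ 7, 7 (mod 8); ε·ε+αω+βω = 1·1+0·0+-8·0 ≡ 1  ⇒  (a,b)_2 = -1.
v=5: a=5^5·(≡2), b=5^15·(≡2) mod 5; (2|5)=-1, (2|5)=-1; (−1)^{5·15·2}·(-1)^15·(-1)^5 = +1.
v=3: a=3^4·(≡2), b=3^1·(≡2) mod 3; (2|3)=-1, (2|3)=-1; (−1)^{4·1·1}·(-1)^1·(-1)^4 = -1.
v=∞: -385 < 0 and 15 > 0  ⇒  (a,b)_∞ = +1.
v=11: a=11^-1·(≡4), b=11^2·(≡1) mod 11; (4|11)=+1, (1|11)=+1; (−1)^{-1·2·5}·(+1)^2·(+1)^-1 = +1.
v=7: a=7^1·(≡4), b=7^2·(≡2) mod 7; (4|7)=+1, (2|7)=+1; (−1)^{1·2·3}·(+1)^2·(+1)^1 = +1.
v=13: a=13^-2·(≡7), b=13^-4·(≡7) mod 13; (7|13)=-1, (7|13)=-1; (−1)^{-2·-4·6}·(-1)^-4·(-1)^-2 = +1.
(-385, 15 / ℚ) ramifies at {2, 3}: a division algebra.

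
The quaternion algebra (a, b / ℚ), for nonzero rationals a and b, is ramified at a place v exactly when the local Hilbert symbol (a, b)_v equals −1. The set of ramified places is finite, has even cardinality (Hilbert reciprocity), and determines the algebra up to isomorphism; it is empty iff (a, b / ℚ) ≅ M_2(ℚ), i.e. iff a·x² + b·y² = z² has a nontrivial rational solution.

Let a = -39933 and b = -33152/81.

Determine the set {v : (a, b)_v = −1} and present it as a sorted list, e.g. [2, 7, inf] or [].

[2, inf]

(a, b) ≡ (-493, -518) mod (ℚ^×)²; places V = {2, 3, 7, 17, 29, 37, ∞}.
(a,b)_7: α=0, u≡2; β=1, v≡6 (mod 7); (2|7)=+1, (6|7)=-1; sign (−1)^0·+1^1·-1^0 = +1.
(a,b)_3: α=4, u≡2; β=-4, v≡1 (mod 3); (2|3)=-1, (1|3)=+1; sign (−1)^0·-1^-4·+1^4 = +1.
(a,b)_37: α=0, u≡27; β=1, v≡20 (mod 37); (27|37)=+1, (20|37)=-1; sign (−1)^0·+1^1·-1^0 = +1.
(a,b)_29: α=1, u≡15; β=0, v≡25 (mod 29); (15|29)=-1, (25|29)=+1; sign (−1)^0·-1^0·+1^1 = +1.
(a,b)_2: α=0, β=7; u≡3, v≡5 (mod 8); ε(u)ε(v)=1·0, αω(v)=0·1, βω(u)=7·1; sum ≡ 1  ⇒  -1.
(a,b)_∞: sgn(-493)=−, sgn(-518)=−, so -1.
(a,b)_17: α=1, u≡14; β=0, v≡9 (mod 17); (14|17)=-1, (9|17)=+1; sign (−1)^0·-1^0·+1^1 = +1.
|Ram(-493, -518)| = 2, even; anisotropic at {2, ∞}.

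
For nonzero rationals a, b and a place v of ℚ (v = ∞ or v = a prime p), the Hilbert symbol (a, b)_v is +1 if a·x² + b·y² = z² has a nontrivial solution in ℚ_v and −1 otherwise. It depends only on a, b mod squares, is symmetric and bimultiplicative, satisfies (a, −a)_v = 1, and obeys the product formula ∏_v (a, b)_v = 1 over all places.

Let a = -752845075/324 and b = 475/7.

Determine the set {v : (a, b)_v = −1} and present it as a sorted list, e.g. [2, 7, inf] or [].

[19, 29]

Mod squares: a ≡ -30113803, b ≡ 133. Check v ∈ {∞, 2, 3, 5, 7, 19, 29, 31, 41, 43}.
v=19: a=19^1·(≡11), b=19^1·(≡9) mod 19; (11|19)=+1, (9|19)=+1; (−1)^{1·1·9}·(+1)^1·(+1)^1 = -1.
v=5: a=5^2·(≡3), b=5^2·(≡2) mod 5; (3|5)=-1, (2|5)=-1; (−1)^{2·2·2}·(-1)^2·(-1)^2 = +1.
v=7: a=7^0·(≡2), b=7^-1·(≡6) mod 7; (2|7)=+1, (6|7)=-1; (−1)^{0·-1·3}·(+1)^-1·(-1)^0 = +1.
v=2: v_2(a)=-2, v_2(b)=0; units ≡ 5, 5 (mod 8); ε·ε+αω+βω = 0·0+-2·1+0·1 ≡ 0  ⇒  (a,b)_2 = +1.
v=3: a=3^-4·(≡2), b=3^0·(≡1) mod 3; (2|3)=-1, (1|3)=+1; (−1)^{-4·0·1}·(-1)^0·(+1)^-4 = +1.
v=29: a=29^1·(≡9), b=29^0·(≡14) mod 29; (9|29)=+1, (14|29)=-1; (−1)^{1·0·14}·(+1)^0·(-1)^1 = -1.
v=41: a=41^1·(≡5), b=41^0·(≡21) mod 41; (5|41)=+1, (21|41)=+1; (−1)^{1·0·20}·(+1)^0·(+1)^1 = +1.
v=∞: -30113803 < 0 and 133 > 0  ⇒  (a,b)_∞ = +1.
v=43: a=43^1·(≡18), b=43^0·(≡31) mod 43; (18|43)=-1, (31|43)=+1; (−1)^{1·0·21}·(-1)^0·(+1)^1 = +1.
v=31: a=31^1·(≡12), b=31^0·(≡28) mod 31; (12|31)=-1, (28|31)=+1; (−1)^{1·0·15}·(-1)^0·(+1)^1 = +1.
Ram(-30113803, 133) = {19, 29}; no ℚ_19-point on the conic.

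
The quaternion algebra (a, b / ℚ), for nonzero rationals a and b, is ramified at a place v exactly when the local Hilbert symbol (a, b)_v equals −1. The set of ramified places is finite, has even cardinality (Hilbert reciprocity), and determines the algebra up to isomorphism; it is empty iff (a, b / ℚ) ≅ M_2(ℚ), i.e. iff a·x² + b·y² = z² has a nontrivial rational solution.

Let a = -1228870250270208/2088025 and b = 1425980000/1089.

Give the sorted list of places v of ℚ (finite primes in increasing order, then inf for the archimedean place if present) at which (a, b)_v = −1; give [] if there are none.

[2, 23, 31, 37, 41, 47]

Mod squares: a ≡ -67022, b ≡ 142598. Check v ∈ {∞, 2, 3, 5, 7, 11, 13, 17, 23, 31, 37, 41, 47}.
v=23: a=23^1·(≡20), b=23^0·(≡7) mod 23; (20|23)=-1, (7|23)=-1; (−1)^{1·0·11}·(-1)^0·(-1)^1 = -1.
v=17: a=17^-4·(≡8), b=17^0·(≡8) mod 17; (8|17)=+1, (8|17)=+1; (−1)^{-4·0·8}·(+1)^0·(+1)^-4 = +1.
v=47: a=47^1·(≡26), b=47^1·(≡23) mod 47; (26|47)=-1, (23|47)=-1; (−1)^{1·1·23}·(-1)^1·(-1)^1 = -1.
v=11: a=11^0·(≡3), b=11^-2·(≡3) mod 11; (3|11)=+1, (3|11)=+1; (−1)^{0·-2·5}·(+1)^-2·(+1)^0 = +1.
v=∞: -67022 < 0 and 142598 > 0  ⇒  (a,b)_∞ = +1.
v=37: a=37^0·(≡15), b=37^1·(≡13) mod 37; (15|37)=-1, (13|37)=-1; (−1)^{0·1·18}·(-1)^1·(-1)^0 = -1.
v=5: a=5^-2·(≡2), b=5^4·(≡2) mod 5; (2|5)=-1, (2|5)=-1; (−1)^{-2·4·2}·(-1)^4·(-1)^-2 = +1.
v=13: a=13^2·(≡7), b=13^0·(≡12) mod 13; (7|13)=-1, (12|13)=+1; (−1)^{2·0·6}·(-1)^0·(+1)^2 = +1.
v=7: a=7^2·(≡3), b=7^0·(≡1) mod 7; (3|7)=-1, (1|7)=+1; (−1)^{2·0·3}·(-1)^0·(+1)^2 = +1.
v=2: v_2(a)=9, v_2(b)=5; units ≡ 1, 3 (mod 8); ε·ε+αω+βω = 0·1+9·1+5·0 ≡ 1  ⇒  (a,b)_2 = -1.
v=41: a=41^0·(≡19), b=41^1·(≡3) mod 41; (19|41)=-1, (3|41)=-1; (−1)^{0·1·20}·(-1)^1·(-1)^0 = -1.
v=3: a=3^2·(≡1), b=3^-2·(≡2) mod 3; (1|3)=+1, (2|3)=-1; (−1)^{2·-2·1}·(+1)^-2·(-1)^2 = +1.
v=31: a=31^3·(≡16), b=31^0·(≡22) mod 31; (16|31)=+1, (22|31)=-1; (−1)^{3·0·15}·(+1)^0·(-1)^3 = -1.
(-67022, 142598 / ℚ) ramifies at {2, 23, 31, 37, 41, 47}: a division algebra.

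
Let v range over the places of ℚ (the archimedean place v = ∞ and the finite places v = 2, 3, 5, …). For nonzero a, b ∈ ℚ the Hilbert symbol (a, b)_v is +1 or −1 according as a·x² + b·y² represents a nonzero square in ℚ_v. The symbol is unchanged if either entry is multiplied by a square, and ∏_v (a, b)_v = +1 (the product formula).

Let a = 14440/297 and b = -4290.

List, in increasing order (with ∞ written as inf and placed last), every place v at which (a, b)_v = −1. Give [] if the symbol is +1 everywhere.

[2, 5, 11, 13]

Mod squares: a ≡ 330, b ≡ -4290. Check v ∈ {∞, 2, 3, 5, 11, 13, 19}.
v=19: a=19^2·(≡16), b=19^0·(≡4) mod 19; (16|19)=+1, (4|19)=+1; (−1)^{2·0·9}·(+1)^0·(+1)^2 = +1.
v=11: a=11^-1·(≡6), b=11^1·(≡6) mod 11; (6|11)=-1, (6|11)=-1; (−1)^{-1·1·5}·(-1)^1·(-1)^-1 = -1.
v=∞: 330 > 0 and -4290 < 0  ⇒  (a,b)_∞ = +1.
v=5: a=5^1·(≡4), b=5^1·(≡2) mod 5; (4|5)=+1, (2|5)=-1; (−1)^{1·1·2}·(+1)^1·(-1)^1 = -1.
v=13: a=13^0·(≡8), b=13^1·(≡8) mod 13; (8|13)=-1, (8|13)=-1; (−1)^{0·1·6}·(-1)^1·(-1)^0 = -1.
v=2: v_2(a)=3, v_2(b)=1; units ≡ 5, 7 (mod 8); ε·ε+αω+βω = 0·1+3·0+1·1 ≡ 1  ⇒  (a,b)_2 = -1.
v=3: a=3^-3·(≡2), b=3^1·(≡1) mod 3; (2|3)=-1, (1|3)=+1; (−1)^{-3·1·1}·(-1)^1·(+1)^-3 = +1.
(330, -4290 / ℚ) ramifies at {2, 5, 11, 13}: a division algebra.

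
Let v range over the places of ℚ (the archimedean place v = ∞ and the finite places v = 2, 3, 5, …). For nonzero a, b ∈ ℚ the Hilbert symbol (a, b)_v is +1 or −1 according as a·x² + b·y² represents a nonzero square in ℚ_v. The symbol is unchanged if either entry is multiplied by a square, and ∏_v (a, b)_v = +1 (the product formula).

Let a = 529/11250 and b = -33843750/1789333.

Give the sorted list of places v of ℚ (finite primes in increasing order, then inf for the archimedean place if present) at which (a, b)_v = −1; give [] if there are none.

Mod squares: a ≡ 2, b ≡ -78. Check v ∈ {∞, 2, 3, 5, 7, 13, 19, 23, 53}.
v=19: a=19^0·(≡8), b=19^2·(≡9) mod 19; (8|19)=-1, (9|19)=+1; (−1)^{0·2·9}·(-1)^2·(+1)^0 = +1.
v=7: a=7^0·(≡4), b=7^-2·(≡5) mod 7; (4|7)=+1, (5|7)=-1; (−1)^{0·-2·3}·(+1)^-2·(-1)^0 = +1.
v=13: a=13^0·(≡7), b=13^-1·(≡6) mod 13; (7|13)=-1, (6|13)=-1; (−1)^{0·-1·6}·(-1)^-1·(-1)^0 = -1.
v=5: a=5^-4·(≡3), b=5^6·(≡3) mod 5; (3|5)=-1, (3|5)=-1; (−1)^{-4·6·2}·(-1)^6·(-1)^-4 = +1.
v=53: a=53^0·(≡34), b=53^-2·(≡36) mod 53; (34|53)=-1, (36|53)=+1; (−1)^{0·-2·26}·(-1)^-2·(+1)^0 = +1.
v=23: a=23^2·(≡8), b=23^0·(≡7) mod 23; (8|23)=+1, (7|23)=-1; (−1)^{2·0·11}·(+1)^0·(-1)^2 = +1.
v=2: v_2(a)=-1, v_2(b)=1; units ≡ 1, 1 (mod 8); ε·ε+αω+βω = 0·0+-1·0+1·0 ≡ 0  ⇒  (a,b)_2 = +1.
v=∞: 2 > 0 and -78 < 0  ⇒  (a,b)_∞ = +1.
v=3: a=3^-2·(≡2), b=3^1·(≡1) mod 3; (2|3)=-1, (1|3)=+1; (−1)^{-2·1·1}·(-1)^1·(+1)^-2 = -1.
Ram(2, -78) = {3, 13}; no ℚ_3-point on the conic.

[3, 13]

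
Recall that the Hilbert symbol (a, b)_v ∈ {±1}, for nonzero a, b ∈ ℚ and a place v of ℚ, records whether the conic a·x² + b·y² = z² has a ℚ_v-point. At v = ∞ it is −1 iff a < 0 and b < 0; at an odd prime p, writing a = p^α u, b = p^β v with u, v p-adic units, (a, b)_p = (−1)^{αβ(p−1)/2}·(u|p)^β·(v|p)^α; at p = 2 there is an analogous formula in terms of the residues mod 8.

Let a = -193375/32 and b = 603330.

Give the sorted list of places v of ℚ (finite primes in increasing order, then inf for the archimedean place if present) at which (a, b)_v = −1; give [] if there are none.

[13, 17]

Mod squares: a ≡ -15470, b ≡ 3570. Check v ∈ {∞, 2, 3, 5, 7, 13, 17}.
v=2: v_2(a)=-5, v_2(b)=1; units ≡ 1, 1 (mod 8); ε·ε+αω+βω = 0·0+-5·0+1·0 ≡ 0  ⇒  (a,b)_2 = +1.
v=3: a=3^0·(≡1), b=3^1·(≡2) mod 3; (1|3)=+1, (2|3)=-1; (−1)^{0·1·1}·(+1)^1·(-1)^0 = +1.
v=∞: -15470 < 0 and 3570 > 0  ⇒  (a,b)_∞ = +1.
v=7: a=7^1·(≡1), b=7^1·(≡6) mod 7; (1|7)=+1, (6|7)=-1; (−1)^{1·1·3}·(+1)^1·(-1)^1 = +1.
v=17: a=17^1·(≡1), b=17^1·(≡11) mod 17; (1|17)=+1, (11|17)=-1; (−1)^{1·1·8}·(+1)^1·(-1)^1 = -1.
v=13: a=13^1·(≡6), b=13^2·(≡8) mod 13; (6|13)=-1, (8|13)=-1; (−1)^{1·2·6}·(-1)^2·(-1)^1 = -1.
v=5: a=5^3·(≡4), b=5^1·(≡1) mod 5; (4|5)=+1, (1|5)=+1; (−1)^{3·1·2}·(+1)^1·(+1)^3 = +1.
|Ram(-15470, 3570)| = 2, even; anisotropic at {13, 17}.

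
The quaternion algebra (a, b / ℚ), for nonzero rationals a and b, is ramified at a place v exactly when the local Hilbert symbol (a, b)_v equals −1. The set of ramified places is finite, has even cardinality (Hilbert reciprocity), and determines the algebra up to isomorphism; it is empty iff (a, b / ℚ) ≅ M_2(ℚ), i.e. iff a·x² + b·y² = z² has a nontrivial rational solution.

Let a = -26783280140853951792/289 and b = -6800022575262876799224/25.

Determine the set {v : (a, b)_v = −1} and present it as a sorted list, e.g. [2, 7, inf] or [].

[2, 29, 47, inf]

(a, b) ≡ (-55883, -497166) mod (ℚ^×)²; places V = {2, 3, 5, 7, 11, 17, 19, 29, 41, 43, 47, ∞}.
(a,b)_11: α=2, u≡6; β=2, v≡9 (mod 11); (6|11)=-1, (9|11)=+1; sign (−1)^0·-1^2·+1^2 = +1.
(a,b)_29: α=3, u≡9; β=4, v≡8 (mod 29); (9|29)=+1, (8|29)=-1; sign (−1)^0·+1^4·-1^3 = -1.
(a,b)_19: α=2, u≡12; β=0, v≡7 (mod 19); (12|19)=-1, (7|19)=+1; sign (−1)^0·-1^0·+1^2 = +1.
(a,b)_7: α=2, u≡3; β=4, v≡1 (mod 7); (3|7)=-1, (1|7)=+1; sign (−1)^0·-1^4·+1^2 = +1.
(a,b)_∞: sgn(-55883)=−, sgn(-497166)=−, so -1.
(a,b)_3: α=2, u≡1; β=3, v≡1 (mod 3); (1|3)=+1, (1|3)=+1; sign (−1)^0·+1^3·+1^2 = +1.
(a,b)_17: α=-2, u≡4; β=0, v≡2 (mod 17); (4|17)=+1, (2|17)=+1; sign (−1)^0·+1^0·+1^-2 = +1.
(a,b)_47: α=1, u≡31; β=1, v≡13 (mod 47); (31|47)=-1, (13|47)=-1; sign (−1)^1·-1^1·-1^1 = -1.
(a,b)_5: α=0, u≡2; β=-2, v≡1 (mod 5); (2|5)=-1, (1|5)=+1; sign (−1)^0·-1^-2·+1^0 = +1.
(a,b)_41: α=1, u≡16; β=1, v≡10 (mod 41); (16|41)=+1, (10|41)=+1; sign (−1)^0·+1^1·+1^1 = +1.
(a,b)_43: α=2, u≡6; β=3, v≡26 (mod 43); (6|43)=+1, (26|43)=-1; sign (−1)^0·+1^3·-1^2 = +1.
(a,b)_2: α=4, β=3; u≡5, v≡1 (mod 8); ε(u)ε(v)=0·0, αω(v)=4·0, βω(u)=3·1; sum ≡ 1  ⇒  -1.
Ram(-55883, -497166) = {2, 29, 47, ∞}; no ℚ_2-point on the conic.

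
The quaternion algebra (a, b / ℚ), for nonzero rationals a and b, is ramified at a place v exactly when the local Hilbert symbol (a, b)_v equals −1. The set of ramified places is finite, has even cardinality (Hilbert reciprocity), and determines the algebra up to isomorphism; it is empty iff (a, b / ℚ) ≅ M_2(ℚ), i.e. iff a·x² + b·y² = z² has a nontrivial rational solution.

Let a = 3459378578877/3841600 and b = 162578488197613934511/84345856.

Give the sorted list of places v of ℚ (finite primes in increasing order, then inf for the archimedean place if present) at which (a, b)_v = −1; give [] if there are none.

[13, 29]

Mod squares: a ≡ 1653, b ≡ 39. Check v ∈ {∞, 2, 3, 5, 7, 13, 17, 19, 23, 29, 41}.
v=7: a=7^-4·(≡1), b=7^-2·(≡1) mod 7; (1|7)=+1, (1|7)=+1; (−1)^{-4·-2·3}·(+1)^-2·(+1)^-4 = +1.
v=29: a=29^1·(≡22), b=29^2·(≡8) mod 29; (22|29)=+1, (8|29)=-1; (−1)^{1·2·14}·(+1)^2·(-1)^1 = -1.
v=5: a=5^-2·(≡3), b=5^0·(≡1) mod 5; (3|5)=-1, (1|5)=+1; (−1)^{-2·0·2}·(-1)^0·(+1)^-2 = +1.
v=17: a=17^2·(≡4), b=17^2·(≡5) mod 17; (4|17)=+1, (5|17)=-1; (−1)^{2·2·8}·(+1)^2·(-1)^2 = +1.
v=3: a=3^5·(≡2), b=3^13·(≡1) mod 3; (2|3)=-1, (1|3)=+1; (−1)^{5·13·1}·(-1)^13·(+1)^5 = +1.
v=13: a=13^2·(≡5), b=13^3·(≡1) mod 13; (5|13)=-1, (1|13)=+1; (−1)^{2·3·6}·(-1)^3·(+1)^2 = -1.
v=2: v_2(a)=-6, v_2(b)=-10; units ≡ 5, 7 (mod 8); ε·ε+αω+βω = 0·1+-6·0+-10·1 ≡ 0  ⇒  (a,b)_2 = +1.
v=∞: 1653 > 0 and 39 > 0  ⇒  (a,b)_∞ = +1.
v=23: a=23^2·(≡14), b=23^2·(≡8) mod 23; (14|23)=-1, (8|23)=+1; (−1)^{2·2·11}·(-1)^2·(+1)^2 = +1.
v=41: a=41^0·(≡3), b=41^-2·(≡1) mod 41; (3|41)=-1, (1|41)=+1; (−1)^{0·-2·20}·(-1)^-2·(+1)^0 = +1.
v=19: a=19^1·(≡1), b=19^2·(≡6) mod 19; (1|19)=+1, (6|19)=+1; (−1)^{1·2·9}·(+1)^2·(+1)^1 = +1.
Ram(1653, 39) = {13, 29}; no ℚ_13-point on the conic.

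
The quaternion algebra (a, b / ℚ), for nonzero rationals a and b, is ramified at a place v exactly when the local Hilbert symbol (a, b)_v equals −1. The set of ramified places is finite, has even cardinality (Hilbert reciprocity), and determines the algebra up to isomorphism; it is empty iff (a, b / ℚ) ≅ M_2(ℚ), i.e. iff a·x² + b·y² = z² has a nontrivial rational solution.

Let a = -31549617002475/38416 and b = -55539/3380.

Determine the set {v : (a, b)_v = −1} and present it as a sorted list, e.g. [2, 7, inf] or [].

[3, inf]

(a, b) ≡ (-10659, -255) mod (ℚ^×)²; places V = {2, 3, 5, 7, 11, 13, 17, 19, 31, ∞}.
(a,b)_5: α=2, u≡1; β=-1, v≡1 (mod 5); (1|5)=+1, (1|5)=+1; sign (−1)^0·+1^-1·+1^2 = +1.
(a,b)_∞: sgn(-10659)=−, sgn(-255)=−, so -1.
(a,b)_31: α=2, u≡1; β=0, v≡13 (mod 31); (1|31)=+1, (13|31)=-1; sign (−1)^0·+1^0·-1^2 = +1.
(a,b)_2: α=-4, β=-2; u≡5, v≡1 (mod 8); ε(u)ε(v)=0·0, αω(v)=-4·0, βω(u)=-2·1; sum ≡ 0  ⇒  +1.
(a,b)_7: α=-4, u≡1; β=0, v≡1 (mod 7); (1|7)=+1, (1|7)=+1; sign (−1)^0·+1^0·+1^-4 = +1.
(a,b)_17: α=1, u≡13; β=1, v≡1 (mod 17); (13|17)=+1, (1|17)=+1; sign (−1)^0·+1^1·+1^1 = +1.
(a,b)_3: α=7, u≡2; β=3, v≡2 (mod 3); (2|3)=-1, (2|3)=-1; sign (−1)^1·-1^3·-1^7 = -1.
(a,b)_19: α=1, u≡16; β=0, v≡1 (mod 19); (16|19)=+1, (1|19)=+1; sign (−1)^0·+1^0·+1^1 = +1.
(a,b)_11: α=1, u≡8; β=2, v≡1 (mod 11); (8|11)=-1, (1|11)=+1; sign (−1)^0·-1^2·+1^1 = +1.
(a,b)_13: α=2, u≡1; β=-2, v≡7 (mod 13); (1|13)=+1, (7|13)=-1; sign (−1)^0·+1^-2·-1^2 = +1.
(-10659, -255 / ℚ) ramifies at {3, ∞}: a division algebra.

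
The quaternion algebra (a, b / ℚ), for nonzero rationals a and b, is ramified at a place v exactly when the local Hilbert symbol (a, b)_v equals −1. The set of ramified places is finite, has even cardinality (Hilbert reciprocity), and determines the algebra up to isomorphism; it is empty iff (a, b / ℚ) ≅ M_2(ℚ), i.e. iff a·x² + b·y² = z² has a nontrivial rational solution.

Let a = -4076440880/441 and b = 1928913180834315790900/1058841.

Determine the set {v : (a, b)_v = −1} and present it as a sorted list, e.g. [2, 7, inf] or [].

(a, b) ≡ (-1955, 7429) mod (ℚ^×)²; places V = {2, 3, 5, 7, 17, 19, 23, ∞}.
(a,b)_23: α=1, u≡15; β=3, v≡3 (mod 23); (15|23)=-1, (3|23)=+1; sign (−1)^1·-1^3·+1^1 = +1.
(a,b)_5: α=1, u≡4; β=2, v≡1 (mod 5); (4|5)=+1, (1|5)=+1; sign (−1)^0·+1^2·+1^1 = +1.
(a,b)_7: α=-2, u≡3; β=-6, v≡1 (mod 7); (3|7)=-1, (1|7)=+1; sign (−1)^0·-1^-6·+1^-2 = +1.
(a,b)_3: α=-2, u≡1; β=-2, v≡1 (mod 3); (1|3)=+1, (1|3)=+1; sign (−1)^0·+1^-2·+1^-2 = +1.
(a,b)_17: α=1, u≡13; β=3, v≡12 (mod 17); (13|17)=+1, (12|17)=-1; sign (−1)^0·+1^3·-1^1 = -1.
(a,b)_2: α=4, β=2; u≡5, v≡5 (mod 8); ε(u)ε(v)=0·0, αω(v)=4·1, βω(u)=2·1; sum ≡ 0  ⇒  +1.
(a,b)_19: α=4, u≡8; β=9, v≡9 (mod 19); (8|19)=-1, (9|19)=+1; sign (−1)^0·-1^9·+1^4 = -1.
(a,b)_∞: sgn(-1955)=−, sgn(7429)=+, so +1.
|Ram(-1955, 7429)| = 2, even; anisotropic at {17, 19}.

[17, 19]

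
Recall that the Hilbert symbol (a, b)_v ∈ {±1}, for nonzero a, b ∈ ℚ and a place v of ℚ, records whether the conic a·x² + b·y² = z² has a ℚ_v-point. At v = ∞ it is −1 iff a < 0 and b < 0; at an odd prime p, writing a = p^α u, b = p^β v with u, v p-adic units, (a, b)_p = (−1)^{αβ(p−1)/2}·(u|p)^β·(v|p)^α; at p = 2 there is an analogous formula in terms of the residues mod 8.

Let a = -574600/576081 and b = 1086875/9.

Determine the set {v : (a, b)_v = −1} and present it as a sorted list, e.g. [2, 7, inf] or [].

[17, 47]

Mod squares: a ≡ -34, b ≡ 1739. Check v ∈ {∞, 2, 3, 5, 11, 13, 17, 23, 37, 47}.
v=23: a=23^-2·(≡4), b=23^0·(≡19) mod 23; (4|23)=+1, (19|23)=-1; (−1)^{-2·0·11}·(+1)^0·(-1)^-2 = +1.
v=17: a=17^1·(≡15), b=17^0·(≡11) mod 17; (15|17)=+1, (11|17)=-1; (−1)^{1·0·8}·(+1)^0·(-1)^1 = -1.
v=37: a=37^0·(≡3), b=37^1·(≡12) mod 37; (3|37)=+1, (12|37)=+1; (−1)^{0·1·18}·(+1)^1·(+1)^0 = +1.
v=3: a=3^-2·(≡2), b=3^-2·(≡2) mod 3; (2|3)=-1, (2|3)=-1; (−1)^{-2·-2·1}·(-1)^-2·(-1)^-2 = +1.
v=∞: -34 < 0 and 1739 > 0  ⇒  (a,b)_∞ = +1.
v=47: a=47^0·(≡11), b=47^1·(≡21) mod 47; (11|47)=-1, (21|47)=+1; (−1)^{0·1·23}·(-1)^1·(+1)^0 = -1.
v=11: a=11^-2·(≡2), b=11^0·(≡1) mod 11; (2|11)=-1, (1|11)=+1; (−1)^{-2·0·5}·(-1)^0·(+1)^-2 = +1.
v=13: a=13^2·(≡7), b=13^0·(≡4) mod 13; (7|13)=-1, (4|13)=+1; (−1)^{2·0·6}·(-1)^0·(+1)^2 = +1.
v=5: a=5^2·(≡1), b=5^4·(≡1) mod 5; (1|5)=+1, (1|5)=+1; (−1)^{2·4·2}·(+1)^4·(+1)^2 = +1.
v=2: v_2(a)=3, v_2(b)=0; units ≡ 7, 3 (mod 8); ε·ε+αω+βω = 1·1+3·1+0·0 ≡ 0  ⇒  (a,b)_2 = +1.
|Ram(-34, 1739)| = 2, even; anisotropic at {17, 47}.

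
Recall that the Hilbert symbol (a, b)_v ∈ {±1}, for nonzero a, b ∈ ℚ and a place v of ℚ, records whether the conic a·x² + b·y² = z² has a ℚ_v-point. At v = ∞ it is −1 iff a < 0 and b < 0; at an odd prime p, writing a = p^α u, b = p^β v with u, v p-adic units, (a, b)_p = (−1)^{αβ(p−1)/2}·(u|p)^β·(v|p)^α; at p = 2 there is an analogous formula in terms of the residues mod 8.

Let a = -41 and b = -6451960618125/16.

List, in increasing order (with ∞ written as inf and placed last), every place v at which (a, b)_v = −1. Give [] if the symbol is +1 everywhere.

Mod squares: a ≡ -41, b ≡ -682341. Check v ∈ {∞, 2, 3, 5, 11, 23, 29, 31, 41}.
v=29: a=29^0·(≡17), b=29^1·(≡3) mod 29; (17|29)=-1, (3|29)=-1; (−1)^{0·1·14}·(-1)^1·(-1)^0 = -1.
v=2: v_2(a)=0, v_2(b)=-4; units ≡ 7, 3 (mod 8); ε·ε+αω+βω = 1·1+0·1+-4·0 ≡ 1  ⇒  (a,b)_2 = -1.
v=5: a=5^0·(≡4), b=5^4·(≡1) mod 5; (4|5)=+1, (1|5)=+1; (−1)^{0·4·2}·(+1)^4·(+1)^0 = +1.
v=41: a=41^1·(≡40), b=41^2·(≡11) mod 41; (40|41)=+1, (11|41)=-1; (−1)^{1·2·20}·(+1)^2·(-1)^1 = -1.
v=3: a=3^0·(≡1), b=3^3·(≡1) mod 3; (1|3)=+1, (1|3)=+1; (−1)^{0·3·1}·(+1)^3·(+1)^0 = +1.
v=31: a=31^0·(≡21), b=31^1·(≡21) mod 31; (21|31)=-1, (21|31)=-1; (−1)^{0·1·15}·(-1)^1·(-1)^0 = -1.
v=11: a=11^0·(≡3), b=11^1·(≡1) mod 11; (3|11)=+1, (1|11)=+1; (−1)^{0·1·5}·(+1)^1·(+1)^0 = +1.
v=∞: -41 < 0 and -682341 < 0  ⇒  (a,b)_∞ = -1.
v=23: a=23^0·(≡5), b=23^1·(≡2) mod 23; (5|23)=-1, (2|23)=+1; (−1)^{0·1·11}·(-1)^1·(+1)^0 = -1.
|Ram(-41, -682341)| = 6, even; anisotropic at {2, 23, 29, 31, 41, ∞}.

[2, 23, 29, 31, 41, inf]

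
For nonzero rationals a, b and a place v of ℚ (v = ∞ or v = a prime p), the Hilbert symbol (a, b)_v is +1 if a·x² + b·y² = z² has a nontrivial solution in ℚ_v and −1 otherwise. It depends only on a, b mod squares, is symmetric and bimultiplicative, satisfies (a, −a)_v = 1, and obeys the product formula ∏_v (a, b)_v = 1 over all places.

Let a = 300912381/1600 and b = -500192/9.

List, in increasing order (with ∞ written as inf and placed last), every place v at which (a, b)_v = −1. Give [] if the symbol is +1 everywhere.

Mod squares: a ≡ 682341, b ≡ -638. Check v ∈ {∞, 2, 3, 5, 7, 11, 23, 29, 31}.
v=23: a=23^1·(≡15), b=23^0·(≡9) mod 23; (15|23)=-1, (9|23)=+1; (−1)^{1·0·11}·(-1)^0·(+1)^1 = +1.
v=2: v_2(a)=-6, v_2(b)=5; units ≡ 5, 1 (mod 8); ε·ε+αω+βω = 0·0+-6·0+5·1 ≡ 1  ⇒  (a,b)_2 = -1.
v=5: a=5^-2·(≡4), b=5^0·(≡2) mod 5; (4|5)=+1, (2|5)=-1; (−1)^{-2·0·2}·(+1)^0·(-1)^-2 = +1.
v=7: a=7^2·(≡1), b=7^2·(≡6) mod 7; (1|7)=+1, (6|7)=-1; (−1)^{2·2·3}·(+1)^2·(-1)^2 = +1.
v=31: a=31^1·(≡2), b=31^0·(≡13) mod 31; (2|31)=+1, (13|31)=-1; (−1)^{1·0·15}·(+1)^0·(-1)^1 = -1.
v=∞: 682341 > 0 and -638 < 0  ⇒  (a,b)_∞ = +1.
v=29: a=29^1·(≡12), b=29^1·(≡4) mod 29; (12|29)=-1, (4|29)=+1; (−1)^{1·1·14}·(-1)^1·(+1)^1 = -1.
v=11: a=11^1·(≡7), b=11^1·(≡10) mod 11; (7|11)=-1, (10|11)=-1; (−1)^{1·1·5}·(-1)^1·(-1)^1 = -1.
v=3: a=3^3·(≡2), b=3^-2·(≡1) mod 3; (2|3)=-1, (1|3)=+1; (−1)^{3·-2·1}·(-1)^-2·(+1)^3 = +1.
(682341, -638 / ℚ) ramifies at {2, 11, 29, 31}: a division algebra.

[2, 11, 29, 31]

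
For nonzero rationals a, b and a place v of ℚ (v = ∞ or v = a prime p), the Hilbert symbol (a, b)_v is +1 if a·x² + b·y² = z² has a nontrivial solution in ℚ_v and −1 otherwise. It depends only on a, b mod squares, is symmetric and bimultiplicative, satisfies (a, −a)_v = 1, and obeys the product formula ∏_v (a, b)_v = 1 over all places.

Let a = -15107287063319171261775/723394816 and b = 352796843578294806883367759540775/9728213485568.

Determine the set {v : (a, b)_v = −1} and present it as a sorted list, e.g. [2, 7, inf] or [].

[13, 31]

(a, b) ≡ (-559, 305102) mod (ℚ^×)²; places V = {2, 3, 5, 7, 13, 19, 31, 37, 41, 43, ∞}.
(a,b)_43: α=1, u≡12; β=2, v≡9 (mod 43); (12|43)=-1, (9|43)=+1; sign (−1)^0·-1^2·+1^1 = +1.
(a,b)_37: α=2, u≡4; β=3, v≡13 (mod 37); (4|37)=+1, (13|37)=-1; sign (−1)^0·+1^3·-1^2 = +1.
(a,b)_19: α=4, u≡16; β=7, v≡15 (mod 19); (16|19)=+1, (15|19)=-1; sign (−1)^0·+1^7·-1^4 = +1.
(a,b)_41: α=-4, u≡27; β=-6, v≡25 (mod 41); (27|41)=-1, (25|41)=+1; sign (−1)^0·-1^-6·+1^-4 = +1.
(a,b)_3: α=8, u≡2; β=14, v≡2 (mod 3); (2|3)=-1, (2|3)=-1; sign (−1)^0·-1^14·-1^8 = +1.
(a,b)_2: α=-8, β=-11; u≡1, v≡7 (mod 8); ε(u)ε(v)=0·1, αω(v)=-8·0, βω(u)=-11·0; sum ≡ 0  ⇒  +1.
(a,b)_5: α=2, u≡4; β=2, v≡2 (mod 5); (4|5)=+1, (2|5)=-1; sign (−1)^0·+1^2·-1^2 = +1.
(a,b)_13: α=1, u≡9; β=2, v≡7 (mod 13); (9|13)=+1, (7|13)=-1; sign (−1)^0·+1^2·-1^1 = -1.
(a,b)_7: α=0, u≡1; β=1, v≡4 (mod 7); (1|7)=+1, (4|7)=+1; sign (−1)^0·+1^1·+1^0 = +1.
(a,b)_31: α=4, u≡3; β=3, v≡22 (mod 31); (3|31)=-1, (22|31)=-1; sign (−1)^0·-1^3·-1^4 = -1.
(a,b)_∞: sgn(-559)=−, sgn(305102)=+, so +1.
(-559, 305102 / ℚ) ramifies at {13, 31}: a division algebra.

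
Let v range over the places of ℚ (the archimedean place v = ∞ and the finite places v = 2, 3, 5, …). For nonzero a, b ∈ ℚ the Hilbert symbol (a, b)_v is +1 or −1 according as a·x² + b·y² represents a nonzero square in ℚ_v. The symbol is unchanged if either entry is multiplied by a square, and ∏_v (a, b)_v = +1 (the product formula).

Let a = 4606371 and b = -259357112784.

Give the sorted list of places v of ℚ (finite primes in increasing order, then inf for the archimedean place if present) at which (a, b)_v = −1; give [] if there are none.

[2, 7, 11, 17]

Mod squares: a ≡ 1771, b ≡ -1309. Check v ∈ {∞, 2, 3, 7, 11, 17, 23}.
v=∞: 1771 > 0 and -1309 < 0  ⇒  (a,b)_∞ = +1.
v=7: a=7^1·(≡4), b=7^1·(≡2) mod 7; (4|7)=+1, (2|7)=+1; (−1)^{1·1·3}·(+1)^1·(+1)^1 = -1.
v=17: a=17^2·(≡10), b=17^3·(≡13) mod 17; (10|17)=-1, (13|17)=+1; (−1)^{2·3·8}·(-1)^3·(+1)^2 = -1.
v=2: v_2(a)=0, v_2(b)=4; units ≡ 3, 3 (mod 8); ε·ε+αω+βω = 1·1+0·1+4·1 ≡ 1  ⇒  (a,b)_2 = -1.
v=11: a=11^1·(≡2), b=11^1·(≡10) mod 11; (2|11)=-1, (10|11)=-1; (−1)^{1·1·5}·(-1)^1·(-1)^1 = -1.
v=23: a=23^1·(≡16), b=23^2·(≡1) mod 23; (16|23)=+1, (1|23)=+1; (−1)^{1·2·11}·(+1)^2·(+1)^1 = +1.
v=3: a=3^2·(≡1), b=3^4·(≡2) mod 3; (1|3)=+1, (2|3)=-1; (−1)^{2·4·1}·(+1)^4·(-1)^2 = +1.
|Ram(1771, -1309)| = 4, even; anisotropic at {2, 7, 11, 17}.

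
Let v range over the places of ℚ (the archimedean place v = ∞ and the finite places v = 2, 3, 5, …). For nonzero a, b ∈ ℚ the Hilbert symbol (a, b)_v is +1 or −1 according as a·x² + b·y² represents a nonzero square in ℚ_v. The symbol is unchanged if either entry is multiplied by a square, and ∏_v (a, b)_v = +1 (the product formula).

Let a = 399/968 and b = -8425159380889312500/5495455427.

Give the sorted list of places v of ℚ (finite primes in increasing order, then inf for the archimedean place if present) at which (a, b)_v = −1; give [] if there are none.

Mod squares: a ≡ 798, b ≡ -1173543. Check v ∈ {∞, 2, 3, 5, 7, 11, 19, 29, 41, 43, 47}.
v=7: a=7^1·(≡4), b=7^-1·(≡4) mod 7; (4|7)=+1, (4|7)=+1; (−1)^{1·-1·3}·(+1)^-1·(+1)^1 = -1.
v=29: a=29^0·(≡2), b=29^-1·(≡15) mod 29; (2|29)=-1, (15|29)=-1; (−1)^{0·-1·14}·(-1)^-1·(-1)^0 = -1.
v=19: a=19^1·(≡17), b=19^4·(≡5) mod 19; (17|19)=+1, (5|19)=+1; (−1)^{1·4·9}·(+1)^4·(+1)^1 = +1.
v=47: a=47^0·(≡26), b=47^3·(≡40) mod 47; (26|47)=-1, (40|47)=-1; (−1)^{0·3·23}·(-1)^3·(-1)^0 = -1.
v=2: v_2(a)=-3, v_2(b)=2; units ≡ 7, 1 (mod 8); ε·ε+αω+βω = 1·0+-3·0+2·0 ≡ 0  ⇒  (a,b)_2 = +1.
v=11: a=11^-2·(≡10), b=11^-4·(≡9) mod 11; (10|11)=-1, (9|11)=+1; (−1)^{-2·-4·5}·(-1)^-4·(+1)^-2 = +1.
v=43: a=43^0·(≡24), b=43^-2·(≡15) mod 43; (24|43)=+1, (15|43)=+1; (−1)^{0·-2·21}·(+1)^-2·(+1)^0 = +1.
v=∞: 798 > 0 and -1173543 < 0  ⇒  (a,b)_∞ = +1.
v=5: a=5^0·(≡3), b=5^6·(≡2) mod 5; (3|5)=-1, (2|5)=-1; (−1)^{0·6·2}·(-1)^6·(-1)^0 = +1.
v=3: a=3^1·(≡2), b=3^5·(≡1) mod 3; (2|3)=-1, (1|3)=+1; (−1)^{1·5·1}·(-1)^5·(+1)^1 = +1.
v=41: a=41^0·(≡34), b=41^1·(≡10) mod 41; (34|41)=-1, (10|41)=+1; (−1)^{0·1·20}·(-1)^1·(+1)^0 = -1.
Ram(798, -1173543) = {7, 29, 41, 47}; no ℚ_7-point on the conic.

[7, 29, 41, 47]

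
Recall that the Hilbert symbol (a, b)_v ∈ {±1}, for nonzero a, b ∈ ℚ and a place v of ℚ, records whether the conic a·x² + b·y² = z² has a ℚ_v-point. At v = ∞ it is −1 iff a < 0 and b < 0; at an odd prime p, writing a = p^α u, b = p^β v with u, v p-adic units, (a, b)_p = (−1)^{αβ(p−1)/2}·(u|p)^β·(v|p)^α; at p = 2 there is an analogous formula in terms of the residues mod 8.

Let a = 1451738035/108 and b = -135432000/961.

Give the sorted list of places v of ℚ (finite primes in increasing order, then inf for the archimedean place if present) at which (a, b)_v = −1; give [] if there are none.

(a, b) ≡ (345, -1045) mod (ℚ^×)²; places V = {2, 3, 5, 11, 17, 19, 23, 31, ∞}.
(a,b)_∞: sgn(345)=+, sgn(-1045)=−, so +1.
(a,b)_31: α=0, u≡19; β=-2, v≡25 (mod 31); (19|31)=+1, (25|31)=+1; sign (−1)^0·+1^-2·+1^0 = +1.
(a,b)_11: α=2, u≡4; β=1, v≡9 (mod 11); (4|11)=+1, (9|11)=+1; sign (−1)^0·+1^1·+1^2 = +1.
(a,b)_23: α=1, u≡22; β=0, v≡13 (mod 23); (22|23)=-1, (13|23)=+1; sign (−1)^0·-1^0·+1^1 = +1.
(a,b)_17: α=2, u≡6; β=0, v≡9 (mod 17); (6|17)=-1, (9|17)=+1; sign (−1)^0·-1^0·+1^2 = +1.
(a,b)_2: α=-2, β=6; u≡1, v≡3 (mod 8); ε(u)ε(v)=0·1, αω(v)=-2·1, βω(u)=6·0; sum ≡ 0  ⇒  +1.
(a,b)_3: α=-3, u≡1; β=4, v≡2 (mod 3); (1|3)=+1, (2|3)=-1; sign (−1)^0·+1^4·-1^-3 = -1.
(a,b)_19: α=2, u≡8; β=1, v≡14 (mod 19); (8|19)=-1, (14|19)=-1; sign (−1)^0·-1^1·-1^2 = -1.
(a,b)_5: α=1, u≡4; β=3, v≡4 (mod 5); (4|5)=+1, (4|5)=+1; sign (−1)^0·+1^3·+1^1 = +1.
(345, -1045 / ℚ) ramifies at {3, 19}: a division algebra.

[3, 19]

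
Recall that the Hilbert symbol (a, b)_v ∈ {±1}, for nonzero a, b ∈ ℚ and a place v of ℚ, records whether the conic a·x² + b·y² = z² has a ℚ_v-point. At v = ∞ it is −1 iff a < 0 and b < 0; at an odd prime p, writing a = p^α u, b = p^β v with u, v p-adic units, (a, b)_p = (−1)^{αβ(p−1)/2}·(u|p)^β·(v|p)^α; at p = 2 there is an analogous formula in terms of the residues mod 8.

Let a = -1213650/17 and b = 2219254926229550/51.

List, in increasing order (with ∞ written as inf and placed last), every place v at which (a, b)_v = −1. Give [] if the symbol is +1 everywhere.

[2, 3, 17, 31]

(a, b) ≡ (-91698, 3162) mod (ℚ^×)²; places V = {2, 3, 5, 11, 17, 29, 31, ∞}.
(a,b)_∞: sgn(-91698)=−, sgn(3162)=+, so +1.
(a,b)_29: α=1, u≡22; β=2, v≡16 (mod 29); (22|29)=+1, (16|29)=+1; sign (−1)^0·+1^2·+1^1 = +1.
(a,b)_5: α=2, u≡2; β=2, v≡2 (mod 5); (2|5)=-1, (2|5)=-1; sign (−1)^0·-1^2·-1^2 = +1.
(a,b)_3: α=3, u≡1; β=-1, v≡1 (mod 3); (1|3)=+1, (1|3)=+1; sign (−1)^1·+1^-1·+1^3 = -1.
(a,b)_17: α=-1, u≡14; β=-1, v≡15 (mod 17); (14|17)=-1, (15|17)=+1; sign (−1)^0·-1^-1·+1^-1 = -1.
(a,b)_11: α=0, u≡4; β=6, v≡5 (mod 11); (4|11)=+1, (5|11)=+1; sign (−1)^0·+1^6·+1^0 = +1.
(a,b)_31: α=1, u≡2; β=3, v≡9 (mod 31); (2|31)=+1, (9|31)=+1; sign (−1)^1·+1^3·+1^1 = -1.
(a,b)_2: α=1, β=1; u≡7, v≡5 (mod 8); ε(u)ε(v)=1·0, αω(v)=1·1, βω(u)=1·0; sum ≡ 1  ⇒  -1.
Ram(-91698, 3162) = {2, 3, 17, 31}; no ℚ_2-point on the conic.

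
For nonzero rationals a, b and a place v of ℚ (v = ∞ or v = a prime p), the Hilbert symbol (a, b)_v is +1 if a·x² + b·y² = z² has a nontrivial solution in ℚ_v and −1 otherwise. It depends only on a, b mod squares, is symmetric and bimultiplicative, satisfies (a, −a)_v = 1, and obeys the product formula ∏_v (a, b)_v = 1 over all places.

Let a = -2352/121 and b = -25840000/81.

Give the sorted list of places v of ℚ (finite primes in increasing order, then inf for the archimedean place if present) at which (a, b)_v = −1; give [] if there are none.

[2, 3, 17, inf]

Mod squares: a ≡ -3, b ≡ -646. Check v ∈ {∞, 2, 3, 5, 7, 11, 17, 19}.
v=5: a=5^0·(≡3), b=5^4·(≡1) mod 5; (3|5)=-1, (1|5)=+1; (−1)^{0·4·2}·(-1)^4·(+1)^0 = +1.
v=11: a=11^-2·(≡2), b=11^0·(≡3) mod 11; (2|11)=-1, (3|11)=+1; (−1)^{-2·0·5}·(-1)^0·(+1)^-2 = +1.
v=7: a=7^2·(≡4), b=7^0·(≡6) mod 7; (4|7)=+1, (6|7)=-1; (−1)^{2·0·3}·(+1)^0·(-1)^2 = +1.
v=17: a=17^0·(≡14), b=17^1·(≡16) mod 17; (14|17)=-1, (16|17)=+1; (−1)^{0·1·8}·(-1)^1·(+1)^0 = -1.
v=19: a=19^0·(≡6), b=19^1·(≡4) mod 19; (6|19)=+1, (4|19)=+1; (−1)^{0·1·9}·(+1)^1·(+1)^0 = +1.
v=3: a=3^1·(≡2), b=3^-4·(≡2) mod 3; (2|3)=-1, (2|3)=-1; (−1)^{1·-4·1}·(-1)^-4·(-1)^1 = -1.
v=2: v_2(a)=4, v_2(b)=7; units ≡ 5, 5 (mod 8); ε·ε+αω+βω = 0·0+4·1+7·1 ≡ 1  ⇒  (a,b)_2 = -1.
v=∞: -3 < 0 and -646 < 0  ⇒  (a,b)_∞ = -1.
Ram(-3, -646) = {2, 3, 17, ∞}; no ℚ_2-point on the conic.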